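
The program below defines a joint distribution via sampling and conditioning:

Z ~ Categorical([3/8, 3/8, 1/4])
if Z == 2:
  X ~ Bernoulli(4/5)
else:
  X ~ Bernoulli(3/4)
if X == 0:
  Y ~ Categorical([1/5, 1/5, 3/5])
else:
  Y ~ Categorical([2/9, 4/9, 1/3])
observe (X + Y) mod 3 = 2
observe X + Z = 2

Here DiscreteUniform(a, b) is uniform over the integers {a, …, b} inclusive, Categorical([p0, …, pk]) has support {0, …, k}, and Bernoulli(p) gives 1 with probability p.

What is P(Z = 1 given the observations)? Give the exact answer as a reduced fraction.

Enumerate traces; 2 have nonzero weight after conditioning:
  (Z=1, X=1, Y=1) weight 1/8
  (Z=2, X=0, Y=2) weight 3/100
Group by Z:
  weight(Z=1) = 1/8
  weight(Z=2) = 3/100
Total weight = 1/8 + 3/100 = 31/200
P(Z=1 | obs) = 1/8 / 31/200 = 25/31
P(Z=2 | obs) = 3/100 / 31/200 = 6/31

P(Z = 1 | obs) = 25/31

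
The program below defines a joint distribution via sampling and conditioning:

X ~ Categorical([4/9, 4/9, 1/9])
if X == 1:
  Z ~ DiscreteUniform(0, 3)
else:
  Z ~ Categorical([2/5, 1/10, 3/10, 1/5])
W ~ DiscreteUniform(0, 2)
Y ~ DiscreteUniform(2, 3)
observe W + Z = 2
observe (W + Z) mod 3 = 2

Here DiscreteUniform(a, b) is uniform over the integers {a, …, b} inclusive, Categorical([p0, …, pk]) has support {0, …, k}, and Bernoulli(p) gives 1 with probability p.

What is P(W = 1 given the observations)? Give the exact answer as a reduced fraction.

Enumerate traces; 18 have nonzero weight after conditioning:
  (X=0, Z=0, W=2, Y=2) weight 4/135
  (X=0, Z=0, W=2, Y=3) weight 4/135
  (X=0, Z=1, W=1, Y=2) weight 1/135
  (X=0, Z=1, W=1, Y=3) weight 1/135
  (X=0, Z=2, W=0, Y=2) weight 1/45
  (X=0, Z=2, W=0, Y=3) weight 1/45
  (X=1, Z=0, W=2, Y=2) weight 1/54
  (X=1, Z=0, W=2, Y=3) weight 1/54
  … 10 more
Group by W:
  weight(W=0) = 5/54
  weight(W=1) = 1/18
  weight(W=2) = 1/9
Total weight = 5/54 + 1/18 + 1/9 = 7/27
P(W=0 | obs) = 5/54 / 7/27 = 5/14
P(W=1 | obs) = 1/18 / 7/27 = 3/14
P(W=2 | obs) = 1/9 / 7/27 = 3/7

P(W = 1 | obs) = 3/14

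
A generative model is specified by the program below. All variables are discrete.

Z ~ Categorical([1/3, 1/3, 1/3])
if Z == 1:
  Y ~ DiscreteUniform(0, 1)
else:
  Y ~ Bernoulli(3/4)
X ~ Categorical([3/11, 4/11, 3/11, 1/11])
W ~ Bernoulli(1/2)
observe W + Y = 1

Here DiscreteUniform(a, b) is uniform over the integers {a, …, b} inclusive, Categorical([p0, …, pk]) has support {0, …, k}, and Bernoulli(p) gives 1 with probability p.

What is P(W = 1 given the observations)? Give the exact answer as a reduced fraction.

P(W = 1 | obs) = 1/3

Enumerate traces; 24 have nonzero weight after conditioning:
  (Z=0, Y=0, X=0, W=1) weight 1/88
  (Z=0, Y=0, X=1, W=1) weight 1/66
  (Z=0, Y=0, X=2, W=1) weight 1/88
  (Z=0, Y=0, X=3, W=1) weight 1/264
  (Z=0, Y=1, X=0, W=0) weight 3/88
  (Z=0, Y=1, X=1, W=0) weight 1/22
  (Z=0, Y=1, X=2, W=0) weight 3/88
  (Z=0, Y=1, X=3, W=0) weight 1/88
  … 16 more
Group by W:
  weight(W=0) = 1/3
  weight(W=1) = 1/6
Total weight = 1/3 + 1/6 = 1/2
P(W=0 | obs) = 1/3 / 1/2 = 2/3
P(W=1 | obs) = 1/6 / 1/2 = 1/3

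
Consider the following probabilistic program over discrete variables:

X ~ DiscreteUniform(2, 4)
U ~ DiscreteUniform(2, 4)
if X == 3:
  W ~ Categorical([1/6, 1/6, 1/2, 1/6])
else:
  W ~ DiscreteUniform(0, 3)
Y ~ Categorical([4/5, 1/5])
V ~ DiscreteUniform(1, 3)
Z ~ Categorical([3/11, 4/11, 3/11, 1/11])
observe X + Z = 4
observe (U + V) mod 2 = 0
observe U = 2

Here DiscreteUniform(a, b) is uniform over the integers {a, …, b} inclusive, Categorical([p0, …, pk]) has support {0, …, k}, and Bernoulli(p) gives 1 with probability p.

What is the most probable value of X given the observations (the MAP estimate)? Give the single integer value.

argmax_v P(X = v | obs) = 3

Enumerate traces; 24 have nonzero weight after conditioning:
  (X=2, U=2, W=0, Y=0, V=2, Z=2) weight 1/495
  (X=2, U=2, W=0, Y=1, V=2, Z=2) weight 1/1980
  (X=2, U=2, W=1, Y=0, V=2, Z=2) weight 1/495
  (X=2, U=2, W=1, Y=1, V=2, Z=2) weight 1/1980
  (X=2, U=2, W=2, Y=0, V=2, Z=2) weight 1/495
  (X=2, U=2, W=2, Y=1, V=2, Z=2) weight 1/1980
  (X=2, U=2, W=3, Y=0, V=2, Z=2) weight 1/495
  (X=2, U=2, W=3, Y=1, V=2, Z=2) weight 1/1980
  (X=3, U=2, W=0, Y=0, V=2, Z=1) weight 8/4455
  (X=4, U=2, W=0, Y=0, V=2, Z=0) weight 1/495
  … 14 more
Group by X:
  weight(X=2) = 1/99
  weight(X=3) = 4/297
  weight(X=4) = 1/99
Total weight = 1/99 + 4/297 + 1/99 = 10/297
P(X=2 | obs) = 1/99 / 10/297 = 3/10
P(X=3 | obs) = 4/297 / 10/297 = 2/5
P(X=4 | obs) = 1/99 / 10/297 = 3/10
argmax = 3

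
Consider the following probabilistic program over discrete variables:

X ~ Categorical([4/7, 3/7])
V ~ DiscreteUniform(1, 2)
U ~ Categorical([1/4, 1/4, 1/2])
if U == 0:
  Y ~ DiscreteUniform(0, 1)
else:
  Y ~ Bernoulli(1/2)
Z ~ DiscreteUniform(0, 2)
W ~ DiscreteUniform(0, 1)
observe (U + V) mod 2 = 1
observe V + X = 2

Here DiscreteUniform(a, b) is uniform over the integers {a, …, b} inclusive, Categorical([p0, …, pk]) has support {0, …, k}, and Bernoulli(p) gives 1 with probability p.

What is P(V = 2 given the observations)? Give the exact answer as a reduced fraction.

Enumerate traces; 36 have nonzero weight after conditioning:
  (X=0, V=2, U=1, Y=0, Z=0, W=0) weight 1/168
  (X=0, V=2, U=1, Y=0, Z=0, W=1) weight 1/168
  (X=0, V=2, U=1, Y=0, Z=1, W=0) weight 1/168
  (X=0, V=2, U=1, Y=0, Z=1, W=1) weight 1/168
  (X=0, V=2, U=1, Y=0, Z=2, W=0) weight 1/168
  (X=0, V=2, U=1, Y=0, Z=2, W=1) weight 1/168
  (X=0, V=2, U=1, Y=1, Z=0, W=0) weight 1/168
  (X=0, V=2, U=1, Y=1, Z=0, W=1) weight 1/168
  (X=1, V=1, U=0, Y=0, Z=0, W=0) weight 1/224
  … 27 more
Group by V:
  weight(V=1) = 9/56
  weight(V=2) = 1/14
Total weight = 9/56 + 1/14 = 13/56
P(V=1 | obs) = 9/56 / 13/56 = 9/13
P(V=2 | obs) = 1/14 / 13/56 = 4/13

P(V = 2 | obs) = 4/13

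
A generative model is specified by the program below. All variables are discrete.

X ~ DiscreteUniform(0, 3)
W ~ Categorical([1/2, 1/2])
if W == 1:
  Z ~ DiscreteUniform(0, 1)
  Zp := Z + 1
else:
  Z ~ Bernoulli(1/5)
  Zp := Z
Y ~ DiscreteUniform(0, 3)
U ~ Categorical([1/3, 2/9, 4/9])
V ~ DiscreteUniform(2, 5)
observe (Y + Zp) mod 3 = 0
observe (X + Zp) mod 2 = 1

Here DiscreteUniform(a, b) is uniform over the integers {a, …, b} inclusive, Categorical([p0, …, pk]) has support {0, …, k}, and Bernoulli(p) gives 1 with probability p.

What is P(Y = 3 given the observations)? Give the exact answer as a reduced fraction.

Enumerate traces; 120 have nonzero weight after conditioning:
  (X=0, W=0, Z=1, Y=2, U=0, V=2) weight 1/1920
  (X=0, W=0, Z=1, Y=2, U=0, V=3) weight 1/1920
  (X=0, W=0, Z=1, Y=2, U=0, V=4) weight 1/1920
  (X=0, W=0, Z=1, Y=2, U=0, V=5) weight 1/1920
  (X=0, W=0, Z=1, Y=2, U=1, V=2) weight 1/2880
  (X=0, W=0, Z=1, Y=2, U=1, V=3) weight 1/2880
  (X=0, W=0, Z=1, Y=2, U=1, V=4) weight 1/2880
  (X=0, W=0, Z=1, Y=2, U=1, V=5) weight 1/2880
  (X=1, W=0, Z=0, Y=0, U=0, V=2) weight 1/480
  (X=1, W=0, Z=0, Y=3, U=0, V=2) weight 1/480
  … 110 more
Group by Y:
  weight(Y=0) = 1/20
  weight(Y=1) = 1/32
  weight(Y=2) = 7/160
  weight(Y=3) = 1/20
Total weight = 1/20 + 1/32 + 7/160 + 1/20 = 7/40
P(Y=0 | obs) = 1/20 / 7/40 = 2/7
P(Y=1 | obs) = 1/32 / 7/40 = 5/28
P(Y=2 | obs) = 7/160 / 7/40 = 1/4
P(Y=3 | obs) = 1/20 / 7/40 = 2/7

P(Y = 3 | obs) = 2/7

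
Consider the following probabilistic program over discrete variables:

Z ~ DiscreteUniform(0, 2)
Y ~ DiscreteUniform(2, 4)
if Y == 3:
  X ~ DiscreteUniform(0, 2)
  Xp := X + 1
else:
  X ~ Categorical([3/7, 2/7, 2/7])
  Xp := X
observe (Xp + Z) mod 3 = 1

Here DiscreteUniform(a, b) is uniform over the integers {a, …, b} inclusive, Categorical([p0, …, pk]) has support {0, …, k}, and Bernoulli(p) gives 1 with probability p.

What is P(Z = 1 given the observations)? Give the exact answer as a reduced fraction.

Enumerate traces; 9 have nonzero weight after conditioning:
  (Z=0, Y=2, X=1) weight 2/63
  (Z=0, Y=3, X=0) weight 1/27
  (Z=0, Y=4, X=1) weight 2/63
  (Z=1, Y=2, X=0) weight 1/21
  (Z=1, Y=3, X=2) weight 1/27
  (Z=1, Y=4, X=0) weight 1/21
  (Z=2, Y=2, X=2) weight 2/63
  (Z=2, Y=3, X=1) weight 1/27
  … 1 more
Group by Z:
  weight(Z=0) = 19/189
  weight(Z=1) = 25/189
  weight(Z=2) = 19/189
Total weight = 19/189 + 25/189 + 19/189 = 1/3
P(Z=0 | obs) = 19/189 / 1/3 = 19/63
P(Z=1 | obs) = 25/189 / 1/3 = 25/63
P(Z=2 | obs) = 19/189 / 1/3 = 19/63

P(Z = 1 | obs) = 25/63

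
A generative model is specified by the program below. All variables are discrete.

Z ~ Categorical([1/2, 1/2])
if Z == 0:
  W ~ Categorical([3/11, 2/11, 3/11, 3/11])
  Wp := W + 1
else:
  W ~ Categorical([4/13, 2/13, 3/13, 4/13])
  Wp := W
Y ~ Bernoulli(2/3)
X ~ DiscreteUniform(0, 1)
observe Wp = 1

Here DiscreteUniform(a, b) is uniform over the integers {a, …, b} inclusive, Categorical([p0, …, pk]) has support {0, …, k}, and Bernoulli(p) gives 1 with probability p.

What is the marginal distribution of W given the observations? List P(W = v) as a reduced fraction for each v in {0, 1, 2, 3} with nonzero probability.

Enumerate traces; 8 have nonzero weight after conditioning:
  (Z=0, W=0, Y=0, X=0) weight 1/44
  (Z=0, W=0, Y=0, X=1) weight 1/44
  (Z=0, W=0, Y=1, X=0) weight 1/22
  (Z=0, W=0, Y=1, X=1) weight 1/22
  (Z=1, W=1, Y=0, X=0) weight 1/78
  (Z=1, W=1, Y=0, X=1) weight 1/78
  (Z=1, W=1, Y=1, X=0) weight 1/39
  (Z=1, W=1, Y=1, X=1) weight 1/39
Group by W:
  weight(W=0) = 3/22
  weight(W=1) = 1/13
Total weight = 3/22 + 1/13 = 61/286
P(W=0 | obs) = 3/22 / 61/286 = 39/61
P(W=1 | obs) = 1/13 / 61/286 = 22/61

P(W=0) = 39/61, P(W=1) = 22/61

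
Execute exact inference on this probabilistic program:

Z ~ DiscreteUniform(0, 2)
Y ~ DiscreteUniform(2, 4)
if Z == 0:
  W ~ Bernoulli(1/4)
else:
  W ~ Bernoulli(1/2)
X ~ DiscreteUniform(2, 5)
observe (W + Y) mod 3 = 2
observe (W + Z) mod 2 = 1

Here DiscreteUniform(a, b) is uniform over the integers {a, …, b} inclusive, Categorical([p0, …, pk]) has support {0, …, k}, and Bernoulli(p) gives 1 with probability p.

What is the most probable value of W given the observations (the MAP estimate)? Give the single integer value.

Enumerate traces; 12 have nonzero weight after conditioning:
  (Z=0, Y=4, W=1, X=2) weight 1/144
  (Z=0, Y=4, W=1, X=3) weight 1/144
  (Z=0, Y=4, W=1, X=4) weight 1/144
  (Z=0, Y=4, W=1, X=5) weight 1/144
  (Z=1, Y=2, W=0, X=2) weight 1/72
  (Z=1, Y=2, W=0, X=3) weight 1/72
  (Z=1, Y=2, W=0, X=4) weight 1/72
  (Z=1, Y=2, W=0, X=5) weight 1/72
  … 4 more
Group by W:
  weight(W=0) = 1/18
  weight(W=1) = 1/12
Total weight = 1/18 + 1/12 = 5/36
P(W=0 | obs) = 1/18 / 5/36 = 2/5
P(W=1 | obs) = 1/12 / 5/36 = 3/5
argmax = 1

argmax_v P(W = v | obs) = 1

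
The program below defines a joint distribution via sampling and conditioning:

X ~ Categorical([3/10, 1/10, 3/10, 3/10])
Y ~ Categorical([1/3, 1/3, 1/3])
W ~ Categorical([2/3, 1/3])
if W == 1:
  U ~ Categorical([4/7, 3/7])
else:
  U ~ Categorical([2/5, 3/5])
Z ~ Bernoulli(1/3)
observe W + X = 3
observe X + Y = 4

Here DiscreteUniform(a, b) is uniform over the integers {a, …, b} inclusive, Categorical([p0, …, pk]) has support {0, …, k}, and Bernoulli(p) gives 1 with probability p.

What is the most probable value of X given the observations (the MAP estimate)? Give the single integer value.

Enumerate traces; 8 have nonzero weight after conditioning:
  (X=2, Y=2, W=1, U=0, Z=0) weight 4/315
  (X=2, Y=2, W=1, U=0, Z=1) weight 2/315
  (X=2, Y=2, W=1, U=1, Z=0) weight 1/105
  (X=2, Y=2, W=1, U=1, Z=1) weight 1/210
  (X=3, Y=1, W=0, U=0, Z=0) weight 4/225
  (X=3, Y=1, W=0, U=0, Z=1) weight 2/225
  (X=3, Y=1, W=0, U=1, Z=0) weight 2/75
  (X=3, Y=1, W=0, U=1, Z=1) weight 1/75
Group by X:
  weight(X=2) = 1/30
  weight(X=3) = 1/15
Total weight = 1/30 + 1/15 = 1/10
P(X=2 | obs) = 1/30 / 1/10 = 1/3
P(X=3 | obs) = 1/15 / 1/10 = 2/3
argmax = 3

argmax_v P(X = v | obs) = 3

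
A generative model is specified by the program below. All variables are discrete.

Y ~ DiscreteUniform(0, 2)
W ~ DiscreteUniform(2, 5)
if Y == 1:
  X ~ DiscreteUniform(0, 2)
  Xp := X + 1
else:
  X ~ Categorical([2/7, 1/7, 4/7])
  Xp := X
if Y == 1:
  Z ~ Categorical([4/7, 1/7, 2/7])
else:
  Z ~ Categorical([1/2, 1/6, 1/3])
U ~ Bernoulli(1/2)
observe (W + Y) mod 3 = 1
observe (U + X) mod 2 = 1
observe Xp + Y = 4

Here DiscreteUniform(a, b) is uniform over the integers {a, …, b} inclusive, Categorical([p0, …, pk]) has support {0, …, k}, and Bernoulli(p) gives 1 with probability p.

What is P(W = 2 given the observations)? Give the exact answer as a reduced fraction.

P(W = 2 | obs) = 12/31

Enumerate traces; 9 have nonzero weight after conditioning:
  (Y=1, W=3, X=2, Z=0, U=1) weight 1/126
  (Y=1, W=3, X=2, Z=1, U=1) weight 1/504
  (Y=1, W=3, X=2, Z=2, U=1) weight 1/252
  (Y=2, W=2, X=2, Z=0, U=1) weight 1/84
  (Y=2, W=2, X=2, Z=1, U=1) weight 1/252
  (Y=2, W=2, X=2, Z=2, U=1) weight 1/126
  (Y=2, W=5, X=2, Z=0, U=1) weight 1/84
  (Y=2, W=5, X=2, Z=1, U=1) weight 1/252
  … 1 more
Group by W:
  weight(W=2) = 1/42
  weight(W=3) = 1/72
  weight(W=5) = 1/42
Total weight = 1/42 + 1/72 + 1/42 = 31/504
P(W=2 | obs) = 1/42 / 31/504 = 12/31
P(W=3 | obs) = 1/72 / 31/504 = 7/31
P(W=5 | obs) = 1/42 / 31/504 = 12/31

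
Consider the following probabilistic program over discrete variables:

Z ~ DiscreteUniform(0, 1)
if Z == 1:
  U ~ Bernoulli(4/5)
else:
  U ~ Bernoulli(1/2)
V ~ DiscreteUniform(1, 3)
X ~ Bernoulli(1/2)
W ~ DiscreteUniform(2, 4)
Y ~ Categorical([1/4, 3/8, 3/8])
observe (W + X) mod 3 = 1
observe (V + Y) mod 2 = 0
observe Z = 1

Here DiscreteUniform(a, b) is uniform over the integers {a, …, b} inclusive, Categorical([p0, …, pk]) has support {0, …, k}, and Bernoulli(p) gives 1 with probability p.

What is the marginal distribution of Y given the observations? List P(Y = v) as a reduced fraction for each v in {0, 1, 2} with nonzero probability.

Enumerate traces; 16 have nonzero weight after conditioning:
  (Z=1, U=0, V=1, X=0, W=4, Y=1) weight 1/480
  (Z=1, U=0, V=1, X=1, W=3, Y=1) weight 1/480
  (Z=1, U=0, V=2, X=0, W=4, Y=0) weight 1/720
  (Z=1, U=0, V=2, X=0, W=4, Y=2) weight 1/480
  (Z=1, U=0, V=2, X=1, W=3, Y=0) weight 1/720
  (Z=1, U=0, V=2, X=1, W=3, Y=2) weight 1/480
  (Z=1, U=0, V=3, X=0, W=4, Y=1) weight 1/480
  (Z=1, U=0, V=3, X=1, W=3, Y=1) weight 1/480
  … 8 more
Group by Y:
  weight(Y=0) = 1/72
  weight(Y=1) = 1/24
  weight(Y=2) = 1/48
Total weight = 1/72 + 1/24 + 1/48 = 11/144
P(Y=0 | obs) = 1/72 / 11/144 = 2/11
P(Y=1 | obs) = 1/24 / 11/144 = 6/11
P(Y=2 | obs) = 1/48 / 11/144 = 3/11

P(Y=0) = 2/11, P(Y=1) = 6/11, P(Y=2) = 3/11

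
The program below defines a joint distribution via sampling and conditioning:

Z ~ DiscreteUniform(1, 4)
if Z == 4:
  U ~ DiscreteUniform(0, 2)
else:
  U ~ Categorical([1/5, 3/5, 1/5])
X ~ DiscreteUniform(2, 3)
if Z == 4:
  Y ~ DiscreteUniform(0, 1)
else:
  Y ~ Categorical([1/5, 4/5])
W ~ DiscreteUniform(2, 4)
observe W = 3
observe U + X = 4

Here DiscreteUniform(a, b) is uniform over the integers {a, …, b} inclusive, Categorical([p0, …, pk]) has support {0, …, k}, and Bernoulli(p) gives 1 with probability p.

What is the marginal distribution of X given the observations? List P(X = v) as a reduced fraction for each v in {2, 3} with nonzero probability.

Enumerate traces; 16 have nonzero weight after conditioning:
  (Z=1, U=1, X=3, Y=0, W=3) weight 1/200
  (Z=1, U=1, X=3, Y=1, W=3) weight 1/50
  (Z=1, U=2, X=2, Y=0, W=3) weight 1/600
  (Z=1, U=2, X=2, Y=1, W=3) weight 1/150
  (Z=2, U=1, X=3, Y=0, W=3) weight 1/200
  (Z=2, U=1, X=3, Y=1, W=3) weight 1/50
  (Z=2, U=2, X=2, Y=0, W=3) weight 1/600
  (Z=2, U=2, X=2, Y=1, W=3) weight 1/150
  … 8 more
Group by X:
  weight(X=2) = 7/180
  weight(X=3) = 4/45
Total weight = 7/180 + 4/45 = 23/180
P(X=2 | obs) = 7/180 / 23/180 = 7/23
P(X=3 | obs) = 4/45 / 23/180 = 16/23

P(X=2) = 7/23, P(X=3) = 16/23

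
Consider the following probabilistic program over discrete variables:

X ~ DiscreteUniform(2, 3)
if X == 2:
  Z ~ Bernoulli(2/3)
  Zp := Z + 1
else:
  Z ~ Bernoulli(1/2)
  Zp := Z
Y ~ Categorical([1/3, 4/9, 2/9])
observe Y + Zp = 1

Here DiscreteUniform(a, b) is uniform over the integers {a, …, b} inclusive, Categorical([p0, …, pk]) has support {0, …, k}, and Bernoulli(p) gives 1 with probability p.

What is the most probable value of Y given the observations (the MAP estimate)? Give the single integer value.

Enumerate traces; 3 have nonzero weight after conditioning:
  (X=2, Z=0, Y=0) weight 1/18
  (X=3, Z=0, Y=1) weight 1/9
  (X=3, Z=1, Y=0) weight 1/12
Group by Y:
  weight(Y=0) = 5/36
  weight(Y=1) = 1/9
Total weight = 5/36 + 1/9 = 1/4
P(Y=0 | obs) = 5/36 / 1/4 = 5/9
P(Y=1 | obs) = 1/9 / 1/4 = 4/9
argmax = 0

argmax_v P(Y = v | obs) = 0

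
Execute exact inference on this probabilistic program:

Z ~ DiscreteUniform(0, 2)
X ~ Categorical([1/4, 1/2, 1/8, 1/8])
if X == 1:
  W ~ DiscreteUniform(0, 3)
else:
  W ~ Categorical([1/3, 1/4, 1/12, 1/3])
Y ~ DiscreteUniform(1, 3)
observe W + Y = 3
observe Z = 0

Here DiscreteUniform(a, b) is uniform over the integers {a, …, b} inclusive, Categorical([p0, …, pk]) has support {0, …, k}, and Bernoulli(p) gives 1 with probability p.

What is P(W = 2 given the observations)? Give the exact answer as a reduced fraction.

P(W = 2 | obs) = 4/17

Enumerate traces; 12 have nonzero weight after conditioning:
  (Z=0, X=0, W=0, Y=3) weight 1/108
  (Z=0, X=0, W=1, Y=2) weight 1/144
  (Z=0, X=0, W=2, Y=1) weight 1/432
  (Z=0, X=1, W=0, Y=3) weight 1/72
  (Z=0, X=1, W=1, Y=2) weight 1/72
  (Z=0, X=1, W=2, Y=1) weight 1/72
  (Z=0, X=2, W=0, Y=3) weight 1/216
  (Z=0, X=2, W=1, Y=2) weight 1/288
  … 4 more
Group by W:
  weight(W=0) = 7/216
  weight(W=1) = 1/36
  weight(W=2) = 1/54
Total weight = 7/216 + 1/36 + 1/54 = 17/216
P(W=0 | obs) = 7/216 / 17/216 = 7/17
P(W=1 | obs) = 1/36 / 17/216 = 6/17
P(W=2 | obs) = 1/54 / 17/216 = 4/17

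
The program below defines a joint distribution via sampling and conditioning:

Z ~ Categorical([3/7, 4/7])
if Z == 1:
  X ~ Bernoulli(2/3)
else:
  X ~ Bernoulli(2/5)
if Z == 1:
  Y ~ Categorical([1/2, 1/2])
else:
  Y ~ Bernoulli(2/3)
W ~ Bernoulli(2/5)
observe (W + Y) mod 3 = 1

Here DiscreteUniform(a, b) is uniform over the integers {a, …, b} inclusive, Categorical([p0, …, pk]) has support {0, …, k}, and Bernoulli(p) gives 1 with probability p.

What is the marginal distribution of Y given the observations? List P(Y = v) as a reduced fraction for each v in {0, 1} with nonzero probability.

Enumerate traces; 8 have nonzero weight after conditioning:
  (Z=0, X=0, Y=0, W=1) weight 6/175
  (Z=0, X=0, Y=1, W=0) weight 18/175
  (Z=0, X=1, Y=0, W=1) weight 4/175
  (Z=0, X=1, Y=1, W=0) weight 12/175
  (Z=1, X=0, Y=0, W=1) weight 4/105
  (Z=1, X=0, Y=1, W=0) weight 2/35
  (Z=1, X=1, Y=0, W=1) weight 8/105
  (Z=1, X=1, Y=1, W=0) weight 4/35
Group by Y:
  weight(Y=0) = 6/35
  weight(Y=1) = 12/35
Total weight = 6/35 + 12/35 = 18/35
P(Y=0 | obs) = 6/35 / 18/35 = 1/3
P(Y=1 | obs) = 12/35 / 18/35 = 2/3

P(Y=0) = 1/3, P(Y=1) = 2/3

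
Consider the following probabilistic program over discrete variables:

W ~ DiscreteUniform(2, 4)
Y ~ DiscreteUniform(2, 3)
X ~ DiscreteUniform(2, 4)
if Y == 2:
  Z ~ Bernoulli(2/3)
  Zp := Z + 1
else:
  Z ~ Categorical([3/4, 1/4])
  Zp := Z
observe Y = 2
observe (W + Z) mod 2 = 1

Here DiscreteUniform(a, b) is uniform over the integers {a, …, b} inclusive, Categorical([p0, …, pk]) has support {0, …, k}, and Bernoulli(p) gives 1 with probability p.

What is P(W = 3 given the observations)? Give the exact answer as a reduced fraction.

Enumerate traces; 9 have nonzero weight after conditioning:
  (W=2, Y=2, X=2, Z=1) weight 1/27
  (W=2, Y=2, X=3, Z=1) weight 1/27
  (W=2, Y=2, X=4, Z=1) weight 1/27
  (W=3, Y=2, X=2, Z=0) weight 1/54
  (W=3, Y=2, X=3, Z=0) weight 1/54
  (W=3, Y=2, X=4, Z=0) weight 1/54
  (W=4, Y=2, X=2, Z=1) weight 1/27
  (W=4, Y=2, X=3, Z=1) weight 1/27
  … 1 more
Group by W:
  weight(W=2) = 1/9
  weight(W=3) = 1/18
  weight(W=4) = 1/9
Total weight = 1/9 + 1/18 + 1/9 = 5/18
P(W=2 | obs) = 1/9 / 5/18 = 2/5
P(W=3 | obs) = 1/18 / 5/18 = 1/5
P(W=4 | obs) = 1/9 / 5/18 = 2/5

P(W = 3 | obs) = 1/5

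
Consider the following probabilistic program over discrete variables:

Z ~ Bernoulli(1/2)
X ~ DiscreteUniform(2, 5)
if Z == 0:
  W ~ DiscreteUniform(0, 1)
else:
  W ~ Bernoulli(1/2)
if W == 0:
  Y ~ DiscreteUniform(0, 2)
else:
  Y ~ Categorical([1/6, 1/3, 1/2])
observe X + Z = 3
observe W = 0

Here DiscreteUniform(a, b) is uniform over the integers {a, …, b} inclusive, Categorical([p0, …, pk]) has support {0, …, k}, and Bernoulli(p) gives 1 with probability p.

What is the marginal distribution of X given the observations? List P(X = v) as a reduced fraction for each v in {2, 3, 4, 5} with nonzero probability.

P(X=2) = 1/2, P(X=3) = 1/2

Enumerate traces; 6 have nonzero weight after conditioning:
  (Z=0, X=3, W=0, Y=0) weight 1/48
  (Z=0, X=3, W=0, Y=1) weight 1/48
  (Z=0, X=3, W=0, Y=2) weight 1/48
  (Z=1, X=2, W=0, Y=0) weight 1/48
  (Z=1, X=2, W=0, Y=1) weight 1/48
  (Z=1, X=2, W=0, Y=2) weight 1/48
Group by X:
  weight(X=2) = 1/16
  weight(X=3) = 1/16
Total weight = 1/16 + 1/16 = 1/8
P(X=2 | obs) = 1/16 / 1/8 = 1/2
P(X=3 | obs) = 1/16 / 1/8 = 1/2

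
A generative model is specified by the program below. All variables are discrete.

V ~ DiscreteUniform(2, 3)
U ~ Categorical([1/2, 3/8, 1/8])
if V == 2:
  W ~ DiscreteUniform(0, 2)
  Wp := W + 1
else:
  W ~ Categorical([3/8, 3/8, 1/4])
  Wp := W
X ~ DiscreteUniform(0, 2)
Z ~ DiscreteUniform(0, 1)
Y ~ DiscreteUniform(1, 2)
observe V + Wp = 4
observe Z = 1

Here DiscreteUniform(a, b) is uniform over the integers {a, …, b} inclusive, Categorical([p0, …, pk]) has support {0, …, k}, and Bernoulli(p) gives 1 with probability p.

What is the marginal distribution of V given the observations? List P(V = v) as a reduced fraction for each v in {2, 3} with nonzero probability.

Enumerate traces; 36 have nonzero weight after conditioning:
  (V=2, U=0, W=1, X=0, Z=1, Y=1) weight 1/144
  (V=2, U=0, W=1, X=0, Z=1, Y=2) weight 1/144
  (V=2, U=0, W=1, X=1, Z=1, Y=1) weight 1/144
  (V=2, U=0, W=1, X=1, Z=1, Y=2) weight 1/144
  (V=2, U=0, W=1, X=2, Z=1, Y=1) weight 1/144
  (V=2, U=0, W=1, X=2, Z=1, Y=2) weight 1/144
  (V=2, U=1, W=1, X=0, Z=1, Y=1) weight 1/192
  (V=2, U=1, W=1, X=0, Z=1, Y=2) weight 1/192
  (V=3, U=0, W=1, X=0, Z=1, Y=1) weight 1/128
  … 27 more
Group by V:
  weight(V=2) = 1/12
  weight(V=3) = 3/32
Total weight = 1/12 + 3/32 = 17/96
P(V=2 | obs) = 1/12 / 17/96 = 8/17
P(V=3 | obs) = 3/32 / 17/96 = 9/17

P(V=2) = 8/17, P(V=3) = 9/17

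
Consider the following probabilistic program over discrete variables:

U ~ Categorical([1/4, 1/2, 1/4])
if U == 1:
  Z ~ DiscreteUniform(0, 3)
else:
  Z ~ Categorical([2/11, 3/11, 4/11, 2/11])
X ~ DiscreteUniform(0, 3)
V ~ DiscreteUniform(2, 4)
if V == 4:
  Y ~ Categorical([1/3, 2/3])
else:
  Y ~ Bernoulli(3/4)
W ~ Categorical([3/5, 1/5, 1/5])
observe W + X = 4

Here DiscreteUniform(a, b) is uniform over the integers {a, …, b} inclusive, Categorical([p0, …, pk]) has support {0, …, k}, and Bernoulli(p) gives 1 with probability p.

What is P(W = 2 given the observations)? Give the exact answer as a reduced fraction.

P(W = 2 | obs) = 1/2

Enumerate traces; 144 have nonzero weight after conditioning:
  (U=0, Z=0, X=2, V=2, Y=0, W=2) weight 1/5280
  (U=0, Z=0, X=2, V=2, Y=1, W=2) weight 1/1760
  (U=0, Z=0, X=2, V=3, Y=0, W=2) weight 1/5280
  (U=0, Z=0, X=2, V=3, Y=1, W=2) weight 1/1760
  (U=0, Z=0, X=2, V=4, Y=0, W=2) weight 1/3960
  (U=0, Z=0, X=2, V=4, Y=1, W=2) weight 1/1980
  (U=0, Z=0, X=3, V=2, Y=0, W=1) weight 1/5280
  (U=0, Z=0, X=3, V=2, Y=1, W=1) weight 1/1760
  … 136 more
Group by W:
  weight(W=1) = 1/20
  weight(W=2) = 1/20
Total weight = 1/20 + 1/20 = 1/10
P(W=1 | obs) = 1/20 / 1/10 = 1/2
P(W=2 | obs) = 1/20 / 1/10 = 1/2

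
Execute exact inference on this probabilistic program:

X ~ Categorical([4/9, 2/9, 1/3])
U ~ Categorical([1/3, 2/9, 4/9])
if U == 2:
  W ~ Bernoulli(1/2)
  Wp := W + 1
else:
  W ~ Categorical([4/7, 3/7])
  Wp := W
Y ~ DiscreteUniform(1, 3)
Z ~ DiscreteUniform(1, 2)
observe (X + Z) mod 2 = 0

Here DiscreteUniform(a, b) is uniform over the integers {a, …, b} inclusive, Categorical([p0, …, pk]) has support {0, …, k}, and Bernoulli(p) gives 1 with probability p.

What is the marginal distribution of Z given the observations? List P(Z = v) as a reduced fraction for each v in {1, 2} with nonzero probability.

P(Z=1) = 2/9, P(Z=2) = 7/9

Enumerate traces; 54 have nonzero weight after conditioning:
  (X=0, U=0, W=0, Y=1, Z=2) weight 8/567
  (X=0, U=0, W=0, Y=2, Z=2) weight 8/567
  (X=0, U=0, W=0, Y=3, Z=2) weight 8/567
  (X=0, U=0, W=1, Y=1, Z=2) weight 2/189
  (X=0, U=0, W=1, Y=2, Z=2) weight 2/189
  (X=0, U=0, W=1, Y=3, Z=2) weight 2/189
  (X=0, U=1, W=0, Y=1, Z=2) weight 16/1701
  (X=0, U=1, W=0, Y=2, Z=2) weight 16/1701
  (X=1, U=0, W=0, Y=1, Z=1) weight 4/567
  … 45 more
Group by Z:
  weight(Z=1) = 1/9
  weight(Z=2) = 7/18
Total weight = 1/9 + 7/18 = 1/2
P(Z=1 | obs) = 1/9 / 1/2 = 2/9
P(Z=2 | obs) = 7/18 / 1/2 = 7/9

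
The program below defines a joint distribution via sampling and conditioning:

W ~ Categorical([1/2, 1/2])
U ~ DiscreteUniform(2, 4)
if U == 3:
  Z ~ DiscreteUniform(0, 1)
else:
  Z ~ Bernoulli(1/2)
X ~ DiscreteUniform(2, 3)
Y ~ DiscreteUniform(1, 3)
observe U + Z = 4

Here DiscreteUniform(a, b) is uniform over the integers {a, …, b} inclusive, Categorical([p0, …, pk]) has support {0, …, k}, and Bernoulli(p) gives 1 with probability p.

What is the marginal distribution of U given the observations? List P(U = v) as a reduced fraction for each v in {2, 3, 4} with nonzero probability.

Enumerate traces; 24 have nonzero weight after conditioning:
  (W=0, U=3, Z=1, X=2, Y=1) weight 1/72
  (W=0, U=3, Z=1, X=2, Y=2) weight 1/72
  (W=0, U=3, Z=1, X=2, Y=3) weight 1/72
  (W=0, U=3, Z=1, X=3, Y=1) weight 1/72
  (W=0, U=3, Z=1, X=3, Y=2) weight 1/72
  (W=0, U=3, Z=1, X=3, Y=3) weight 1/72
  (W=0, U=4, Z=0, X=2, Y=1) weight 1/72
  (W=0, U=4, Z=0, X=2, Y=2) weight 1/72
  … 16 more
Group by U:
  weight(U=3) = 1/6
  weight(U=4) = 1/6
Total weight = 1/6 + 1/6 = 1/3
P(U=3 | obs) = 1/6 / 1/3 = 1/2
P(U=4 | obs) = 1/6 / 1/3 = 1/2

P(U=3) = 1/2, P(U=4) = 1/2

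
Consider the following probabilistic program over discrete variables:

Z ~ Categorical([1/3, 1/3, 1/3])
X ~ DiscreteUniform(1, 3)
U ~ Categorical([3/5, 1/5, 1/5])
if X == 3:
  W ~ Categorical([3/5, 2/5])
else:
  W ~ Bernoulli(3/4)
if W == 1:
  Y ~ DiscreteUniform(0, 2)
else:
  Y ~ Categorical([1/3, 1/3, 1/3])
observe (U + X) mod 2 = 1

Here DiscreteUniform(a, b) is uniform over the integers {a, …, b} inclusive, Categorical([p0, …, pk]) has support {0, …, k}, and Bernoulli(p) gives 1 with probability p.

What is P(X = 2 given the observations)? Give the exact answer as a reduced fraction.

P(X = 2 | obs) = 1/9

Enumerate traces; 90 have nonzero weight after conditioning:
  (Z=0, X=1, U=0, W=0, Y=0) weight 1/180
  (Z=0, X=1, U=0, W=0, Y=1) weight 1/180
  (Z=0, X=1, U=0, W=0, Y=2) weight 1/180
  (Z=0, X=1, U=0, W=1, Y=0) weight 1/60
  (Z=0, X=1, U=0, W=1, Y=1) weight 1/60
  (Z=0, X=1, U=0, W=1, Y=2) weight 1/60
  (Z=0, X=1, U=2, W=0, Y=0) weight 1/540
  (Z=0, X=1, U=2, W=0, Y=1) weight 1/540
  (Z=0, X=2, U=1, W=0, Y=0) weight 1/540
  (Z=0, X=3, U=0, W=0, Y=0) weight 1/75
  … 80 more
Group by X:
  weight(X=1) = 4/15
  weight(X=2) = 1/15
  weight(X=3) = 4/15
Total weight = 4/15 + 1/15 + 4/15 = 3/5
P(X=1 | obs) = 4/15 / 3/5 = 4/9
P(X=2 | obs) = 1/15 / 3/5 = 1/9
P(X=3 | obs) = 4/15 / 3/5 = 4/9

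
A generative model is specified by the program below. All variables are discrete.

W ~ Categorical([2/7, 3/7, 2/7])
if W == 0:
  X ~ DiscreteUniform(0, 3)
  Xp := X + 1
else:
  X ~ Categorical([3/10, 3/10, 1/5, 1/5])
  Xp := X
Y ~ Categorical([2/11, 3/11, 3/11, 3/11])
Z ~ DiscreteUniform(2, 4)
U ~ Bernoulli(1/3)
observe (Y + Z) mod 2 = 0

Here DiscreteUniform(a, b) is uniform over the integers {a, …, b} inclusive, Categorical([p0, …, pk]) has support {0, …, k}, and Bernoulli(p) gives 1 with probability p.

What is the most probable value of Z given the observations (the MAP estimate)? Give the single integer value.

argmax_v P(Z = v | obs) = 3

Enumerate traces; 144 have nonzero weight after conditioning:
  (W=0, X=0, Y=0, Z=2, U=0) weight 2/693
  (W=0, X=0, Y=0, Z=2, U=1) weight 1/693
  (W=0, X=0, Y=0, Z=4, U=0) weight 2/693
  (W=0, X=0, Y=0, Z=4, U=1) weight 1/693
  (W=0, X=0, Y=1, Z=3, U=0) weight 1/231
  (W=0, X=0, Y=1, Z=3, U=1) weight 1/462
  (W=0, X=0, Y=2, Z=2, U=0) weight 1/231
  (W=0, X=0, Y=2, Z=2, U=1) weight 1/462
  … 136 more
Group by Z:
  weight(Z=2) = 5/33
  weight(Z=3) = 2/11
  weight(Z=4) = 5/33
Total weight = 5/33 + 2/11 + 5/33 = 16/33
P(Z=2 | obs) = 5/33 / 16/33 = 5/16
P(Z=3 | obs) = 2/11 / 16/33 = 3/8
P(Z=4 | obs) = 5/33 / 16/33 = 5/16
argmax = 3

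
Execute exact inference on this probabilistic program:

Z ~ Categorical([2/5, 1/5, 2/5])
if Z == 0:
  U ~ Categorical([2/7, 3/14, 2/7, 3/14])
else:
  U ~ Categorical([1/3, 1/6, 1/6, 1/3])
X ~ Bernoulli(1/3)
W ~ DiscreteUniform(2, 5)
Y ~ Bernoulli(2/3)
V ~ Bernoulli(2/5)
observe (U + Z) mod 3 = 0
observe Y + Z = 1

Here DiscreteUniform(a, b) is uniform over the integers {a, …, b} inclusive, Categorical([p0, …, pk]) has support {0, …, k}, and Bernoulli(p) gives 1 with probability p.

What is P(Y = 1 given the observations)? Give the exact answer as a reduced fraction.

Enumerate traces; 48 have nonzero weight after conditioning:
  (Z=0, U=0, X=0, W=2, Y=1, V=0) weight 4/525
  (Z=0, U=0, X=0, W=2, Y=1, V=1) weight 8/1575
  (Z=0, U=0, X=0, W=3, Y=1, V=0) weight 4/525
  (Z=0, U=0, X=0, W=3, Y=1, V=1) weight 8/1575
  (Z=0, U=0, X=0, W=4, Y=1, V=0) weight 4/525
  (Z=0, U=0, X=0, W=4, Y=1, V=1) weight 8/1575
  (Z=0, U=0, X=0, W=5, Y=1, V=0) weight 4/525
  (Z=0, U=0, X=0, W=5, Y=1, V=1) weight 8/1575
  (Z=1, U=2, X=0, W=2, Y=0, V=0) weight 1/900
  … 39 more
Group by Y:
  weight(Y=0) = 1/90
  weight(Y=1) = 2/15
Total weight = 1/90 + 2/15 = 13/90
P(Y=0 | obs) = 1/90 / 13/90 = 1/13
P(Y=1 | obs) = 2/15 / 13/90 = 12/13

P(Y = 1 | obs) = 12/13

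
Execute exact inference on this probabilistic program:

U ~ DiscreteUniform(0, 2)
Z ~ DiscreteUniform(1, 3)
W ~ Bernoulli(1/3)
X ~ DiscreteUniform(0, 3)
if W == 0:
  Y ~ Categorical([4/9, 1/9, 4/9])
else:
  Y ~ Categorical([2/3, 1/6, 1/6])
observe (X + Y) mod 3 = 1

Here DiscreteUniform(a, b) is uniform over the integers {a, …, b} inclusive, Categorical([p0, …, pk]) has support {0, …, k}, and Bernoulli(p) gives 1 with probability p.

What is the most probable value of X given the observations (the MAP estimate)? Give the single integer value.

Enumerate traces; 72 have nonzero weight after conditioning:
  (U=0, Z=1, W=0, X=0, Y=1) weight 1/486
  (U=0, Z=1, W=0, X=1, Y=0) weight 2/243
  (U=0, Z=1, W=0, X=2, Y=2) weight 2/243
  (U=0, Z=1, W=0, X=3, Y=1) weight 1/486
  (U=0, Z=1, W=1, X=0, Y=1) weight 1/648
  (U=0, Z=1, W=1, X=1, Y=0) weight 1/162
  (U=0, Z=1, W=1, X=2, Y=2) weight 1/648
  (U=0, Z=1, W=1, X=3, Y=1) weight 1/648
  … 64 more
Group by X:
  weight(X=0) = 7/216
  weight(X=1) = 7/54
  weight(X=2) = 19/216
  weight(X=3) = 7/216
Total weight = 7/216 + 7/54 + 19/216 + 7/216 = 61/216
P(X=0 | obs) = 7/216 / 61/216 = 7/61
P(X=1 | obs) = 7/54 / 61/216 = 28/61
P(X=2 | obs) = 19/216 / 61/216 = 19/61
P(X=3 | obs) = 7/216 / 61/216 = 7/61
argmax = 1

argmax_v P(X = v | obs) = 1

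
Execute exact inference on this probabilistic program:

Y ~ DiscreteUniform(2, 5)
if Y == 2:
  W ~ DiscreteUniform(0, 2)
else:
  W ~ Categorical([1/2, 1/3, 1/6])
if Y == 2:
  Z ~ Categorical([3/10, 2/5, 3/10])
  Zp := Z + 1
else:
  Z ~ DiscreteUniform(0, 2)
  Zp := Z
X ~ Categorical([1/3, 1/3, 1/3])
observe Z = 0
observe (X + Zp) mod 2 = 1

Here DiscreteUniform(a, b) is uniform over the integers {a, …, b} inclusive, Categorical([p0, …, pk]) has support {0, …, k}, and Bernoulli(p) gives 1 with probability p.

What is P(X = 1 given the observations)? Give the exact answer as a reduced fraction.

Enumerate traces; 15 have nonzero weight after conditioning:
  (Y=2, W=0, Z=0, X=0) weight 1/120
  (Y=2, W=0, Z=0, X=2) weight 1/120
  (Y=2, W=1, Z=0, X=0) weight 1/120
  (Y=2, W=1, Z=0, X=2) weight 1/120
  (Y=2, W=2, Z=0, X=0) weight 1/120
  (Y=2, W=2, Z=0, X=2) weight 1/120
  (Y=3, W=0, Z=0, X=1) weight 1/72
  (Y=3, W=1, Z=0, X=1) weight 1/108
  … 7 more
Group by X:
  weight(X=0) = 1/40
  weight(X=1) = 1/12
  weight(X=2) = 1/40
Total weight = 1/40 + 1/12 + 1/40 = 2/15
P(X=0 | obs) = 1/40 / 2/15 = 3/16
P(X=1 | obs) = 1/12 / 2/15 = 5/8
P(X=2 | obs) = 1/40 / 2/15 = 3/16

P(X = 1 | obs) = 5/8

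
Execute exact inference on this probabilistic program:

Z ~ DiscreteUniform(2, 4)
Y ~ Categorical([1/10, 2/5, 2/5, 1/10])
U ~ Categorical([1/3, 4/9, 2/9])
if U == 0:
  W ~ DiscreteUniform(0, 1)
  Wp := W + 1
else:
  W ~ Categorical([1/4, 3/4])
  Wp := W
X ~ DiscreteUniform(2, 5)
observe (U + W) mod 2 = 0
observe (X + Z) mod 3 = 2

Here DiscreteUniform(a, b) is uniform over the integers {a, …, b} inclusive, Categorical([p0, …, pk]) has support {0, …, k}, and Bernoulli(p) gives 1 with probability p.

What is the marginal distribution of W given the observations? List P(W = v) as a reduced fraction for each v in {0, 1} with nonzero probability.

P(W=0) = 2/5, P(W=1) = 3/5

Enumerate traces; 48 have nonzero weight after conditioning:
  (Z=2, Y=0, U=0, W=0, X=3) weight 1/720
  (Z=2, Y=0, U=1, W=1, X=3) weight 1/360
  (Z=2, Y=0, U=2, W=0, X=3) weight 1/2160
  (Z=2, Y=1, U=0, W=0, X=3) weight 1/180
  (Z=2, Y=1, U=1, W=1, X=3) weight 1/90
  (Z=2, Y=1, U=2, W=0, X=3) weight 1/540
  (Z=2, Y=2, U=0, W=0, X=3) weight 1/180
  (Z=2, Y=2, U=1, W=1, X=3) weight 1/90
  … 40 more
Group by W:
  weight(W=0) = 2/27
  weight(W=1) = 1/9
Total weight = 2/27 + 1/9 = 5/27
P(W=0 | obs) = 2/27 / 5/27 = 2/5
P(W=1 | obs) = 1/9 / 5/27 = 3/5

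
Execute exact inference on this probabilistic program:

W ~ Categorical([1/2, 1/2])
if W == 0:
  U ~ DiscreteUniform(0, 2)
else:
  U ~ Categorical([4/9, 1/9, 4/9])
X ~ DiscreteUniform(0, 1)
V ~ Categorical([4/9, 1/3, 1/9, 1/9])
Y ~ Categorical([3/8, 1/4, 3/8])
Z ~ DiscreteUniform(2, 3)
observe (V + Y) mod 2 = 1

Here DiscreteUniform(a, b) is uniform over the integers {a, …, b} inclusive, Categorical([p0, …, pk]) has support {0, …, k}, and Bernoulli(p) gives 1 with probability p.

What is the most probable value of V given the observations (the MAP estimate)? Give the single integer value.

argmax_v P(V = v | obs) = 1

Enumerate traces; 144 have nonzero weight after conditioning:
  (W=0, U=0, X=0, V=0, Y=1, Z=2) weight 1/216
  (W=0, U=0, X=0, V=0, Y=1, Z=3) weight 1/216
  (W=0, U=0, X=0, V=1, Y=0, Z=2) weight 1/192
  (W=0, U=0, X=0, V=1, Y=0, Z=3) weight 1/192
  (W=0, U=0, X=0, V=1, Y=2, Z=2) weight 1/192
  (W=0, U=0, X=0, V=1, Y=2, Z=3) weight 1/192
  (W=0, U=0, X=0, V=2, Y=1, Z=2) weight 1/864
  (W=0, U=0, X=0, V=2, Y=1, Z=3) weight 1/864
  (W=0, U=0, X=0, V=3, Y=0, Z=2) weight 1/576
  … 135 more
Group by V:
  weight(V=0) = 1/9
  weight(V=1) = 1/4
  weight(V=2) = 1/36
  weight(V=3) = 1/12
Total weight = 1/9 + 1/4 + 1/36 + 1/12 = 17/36
P(V=0 | obs) = 1/9 / 17/36 = 4/17
P(V=1 | obs) = 1/4 / 17/36 = 9/17
P(V=2 | obs) = 1/36 / 17/36 = 1/17
P(V=3 | obs) = 1/12 / 17/36 = 3/17
argmax = 1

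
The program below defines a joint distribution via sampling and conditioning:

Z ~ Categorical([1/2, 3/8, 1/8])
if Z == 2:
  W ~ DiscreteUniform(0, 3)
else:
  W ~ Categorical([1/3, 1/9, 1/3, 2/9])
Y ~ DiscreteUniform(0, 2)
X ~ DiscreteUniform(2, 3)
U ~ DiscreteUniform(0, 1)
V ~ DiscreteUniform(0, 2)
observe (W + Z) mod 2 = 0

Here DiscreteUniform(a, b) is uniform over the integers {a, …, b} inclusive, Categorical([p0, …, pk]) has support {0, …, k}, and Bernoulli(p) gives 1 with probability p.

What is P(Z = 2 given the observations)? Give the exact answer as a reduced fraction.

Enumerate traces; 216 have nonzero weight after conditioning:
  (Z=0, W=0, Y=0, X=2, U=0, V=0) weight 1/216
  (Z=0, W=0, Y=0, X=2, U=0, V=1) weight 1/216
  (Z=0, W=0, Y=0, X=2, U=0, V=2) weight 1/216
  (Z=0, W=0, Y=0, X=2, U=1, V=0) weight 1/216
  (Z=0, W=0, Y=0, X=2, U=1, V=1) weight 1/216
  (Z=0, W=0, Y=0, X=2, U=1, V=2) weight 1/216
  (Z=0, W=0, Y=0, X=3, U=0, V=0) weight 1/216
  (Z=0, W=0, Y=0, X=3, U=0, V=1) weight 1/216
  (Z=1, W=1, Y=0, X=2, U=0, V=0) weight 1/864
  (Z=2, W=0, Y=0, X=2, U=0, V=0) weight 1/1152
  … 206 more
Group by Z:
  weight(Z=0) = 1/3
  weight(Z=1) = 1/8
  weight(Z=2) = 1/16
Total weight = 1/3 + 1/8 + 1/16 = 25/48
P(Z=0 | obs) = 1/3 / 25/48 = 16/25
P(Z=1 | obs) = 1/8 / 25/48 = 6/25
P(Z=2 | obs) = 1/16 / 25/48 = 3/25

P(Z = 2 | obs) = 3/25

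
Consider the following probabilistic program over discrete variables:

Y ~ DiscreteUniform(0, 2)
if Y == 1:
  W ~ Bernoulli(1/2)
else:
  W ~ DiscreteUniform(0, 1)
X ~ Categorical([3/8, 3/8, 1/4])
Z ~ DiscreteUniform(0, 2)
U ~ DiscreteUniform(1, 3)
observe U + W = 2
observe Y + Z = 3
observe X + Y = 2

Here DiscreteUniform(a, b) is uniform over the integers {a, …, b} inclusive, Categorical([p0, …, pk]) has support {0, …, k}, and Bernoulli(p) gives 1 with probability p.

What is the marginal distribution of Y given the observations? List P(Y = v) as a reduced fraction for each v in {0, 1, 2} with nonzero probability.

P(Y=1) = 1/2, P(Y=2) = 1/2

Enumerate traces; 4 have nonzero weight after conditioning:
  (Y=1, W=0, X=1, Z=2, U=2) weight 1/144
  (Y=1, W=1, X=1, Z=2, U=1) weight 1/144
  (Y=2, W=0, X=0, Z=1, U=2) weight 1/144
  (Y=2, W=1, X=0, Z=1, U=1) weight 1/144
Group by Y:
  weight(Y=1) = 1/72
  weight(Y=2) = 1/72
Total weight = 1/72 + 1/72 = 1/36
P(Y=1 | obs) = 1/72 / 1/36 = 1/2
P(Y=2 | obs) = 1/72 / 1/36 = 1/2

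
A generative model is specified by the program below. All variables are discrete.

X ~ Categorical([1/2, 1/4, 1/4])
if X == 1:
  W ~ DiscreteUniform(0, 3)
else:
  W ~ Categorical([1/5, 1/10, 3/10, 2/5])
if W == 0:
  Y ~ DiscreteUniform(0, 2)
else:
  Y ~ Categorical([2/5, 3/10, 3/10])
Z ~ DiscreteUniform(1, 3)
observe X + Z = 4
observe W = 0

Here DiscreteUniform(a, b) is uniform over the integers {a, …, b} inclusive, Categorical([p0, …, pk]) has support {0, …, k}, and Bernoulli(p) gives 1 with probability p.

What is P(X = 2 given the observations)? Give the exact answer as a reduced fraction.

Enumerate traces; 6 have nonzero weight after conditioning:
  (X=1, W=0, Y=0, Z=3) weight 1/144
  (X=1, W=0, Y=1, Z=3) weight 1/144
  (X=1, W=0, Y=2, Z=3) weight 1/144
  (X=2, W=0, Y=0, Z=2) weight 1/180
  (X=2, W=0, Y=1, Z=2) weight 1/180
  (X=2, W=0, Y=2, Z=2) weight 1/180
Group by X:
  weight(X=1) = 1/48
  weight(X=2) = 1/60
Total weight = 1/48 + 1/60 = 3/80
P(X=1 | obs) = 1/48 / 3/80 = 5/9
P(X=2 | obs) = 1/60 / 3/80 = 4/9

P(X = 2 | obs) = 4/9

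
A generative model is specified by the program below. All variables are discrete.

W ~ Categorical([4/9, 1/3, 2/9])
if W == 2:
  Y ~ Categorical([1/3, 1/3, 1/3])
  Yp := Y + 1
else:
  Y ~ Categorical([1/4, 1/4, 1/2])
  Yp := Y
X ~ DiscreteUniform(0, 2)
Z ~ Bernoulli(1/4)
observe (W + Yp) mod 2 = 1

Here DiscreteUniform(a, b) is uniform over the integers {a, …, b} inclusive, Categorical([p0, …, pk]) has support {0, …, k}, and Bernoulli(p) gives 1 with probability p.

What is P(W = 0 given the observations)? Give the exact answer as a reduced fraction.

P(W = 0 | obs) = 12/55

Enumerate traces; 30 have nonzero weight after conditioning:
  (W=0, Y=1, X=0, Z=0) weight 1/36
  (W=0, Y=1, X=0, Z=1) weight 1/108
  (W=0, Y=1, X=1, Z=0) weight 1/36
  (W=0, Y=1, X=1, Z=1) weight 1/108
  (W=0, Y=1, X=2, Z=0) weight 1/36
  (W=0, Y=1, X=2, Z=1) weight 1/108
  (W=1, Y=0, X=0, Z=0) weight 1/48
  (W=1, Y=0, X=0, Z=1) weight 1/144
  (W=2, Y=0, X=0, Z=0) weight 1/54
  … 21 more
Group by W:
  weight(W=0) = 1/9
  weight(W=1) = 1/4
  weight(W=2) = 4/27
Total weight = 1/9 + 1/4 + 4/27 = 55/108
P(W=0 | obs) = 1/9 / 55/108 = 12/55
P(W=1 | obs) = 1/4 / 55/108 = 27/55
P(W=2 | obs) = 4/27 / 55/108 = 16/55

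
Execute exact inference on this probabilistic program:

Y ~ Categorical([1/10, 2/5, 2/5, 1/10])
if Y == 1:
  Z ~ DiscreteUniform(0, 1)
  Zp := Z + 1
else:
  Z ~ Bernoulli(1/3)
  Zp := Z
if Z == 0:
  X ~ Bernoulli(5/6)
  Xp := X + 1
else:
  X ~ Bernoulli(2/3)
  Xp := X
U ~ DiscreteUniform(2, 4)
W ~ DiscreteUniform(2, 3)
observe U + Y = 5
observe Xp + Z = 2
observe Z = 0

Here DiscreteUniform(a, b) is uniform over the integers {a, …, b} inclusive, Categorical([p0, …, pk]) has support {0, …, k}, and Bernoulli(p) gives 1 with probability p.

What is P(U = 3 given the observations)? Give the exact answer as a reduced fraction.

P(U = 3 | obs) = 1/2

Enumerate traces; 6 have nonzero weight after conditioning:
  (Y=1, Z=0, X=1, U=4, W=2) weight 1/36
  (Y=1, Z=0, X=1, U=4, W=3) weight 1/36
  (Y=2, Z=0, X=1, U=3, W=2) weight 1/27
  (Y=2, Z=0, X=1, U=3, W=3) weight 1/27
  (Y=3, Z=0, X=1, U=2, W=2) weight 1/108
  (Y=3, Z=0, X=1, U=2, W=3) weight 1/108
Group by U:
  weight(U=2) = 1/54
  weight(U=3) = 2/27
  weight(U=4) = 1/18
Total weight = 1/54 + 2/27 + 1/18 = 4/27
P(U=2 | obs) = 1/54 / 4/27 = 1/8
P(U=3 | obs) = 2/27 / 4/27 = 1/2
P(U=4 | obs) = 1/18 / 4/27 = 3/8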